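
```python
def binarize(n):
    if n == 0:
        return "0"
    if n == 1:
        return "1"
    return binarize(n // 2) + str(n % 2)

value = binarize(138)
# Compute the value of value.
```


binarize(138)
= binarize(69) + "0"
= binarize(34) + "1" + "0"
= binarize(17) + "0" + "1" + "0"
= binarize(8) + "1" + "0" + "1" + "0"
= binarize(4) + "0" + "1" + "0" + "1" + "0"
= binarize(2) + "0" + "0" + "1" + "0" + "1" + "0"
= binarize(1) + "0" + "0" + "0" + "1" + "0" + "1" + "0"
= "1" + "0" + "0" + "0" + "1" + "0" + "1" + "0"
= "10001010"


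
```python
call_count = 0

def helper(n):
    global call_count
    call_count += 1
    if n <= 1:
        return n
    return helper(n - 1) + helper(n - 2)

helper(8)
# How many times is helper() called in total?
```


helper(8) calls helper(7) and helper(6); each non-base call branches into two more.
Let C(k) = total number of calls made by helper(k), including the call to helper(k) itself.
Base cases: C(0) = 1, C(1) = 1
Recurrence: C(k) = 1 + C(k-1) + C(k-2)
  C(2) = 1 + C(1) + C(0) = 1 + 1 + 1 = 3
  C(3) = 1 + C(2) + C(1) = 1 + 3 + 1 = 5
  C(4) = 1 + C(3) + C(2) = 1 + 5 + 3 = 9
  C(5) = 1 + C(4) + C(3) = 1 + 9 + 5 = 15
  C(6) = 1 + C(5) + C(4) = 1 + 15 + 9 = 25
  C(7) = 1 + C(6) + C(5) = 1 + 25 + 15 = 41
  C(8) = 1 + C(7) + C(6) = 1 + 41 + 25 = 67
Total calls = C(8) = 67


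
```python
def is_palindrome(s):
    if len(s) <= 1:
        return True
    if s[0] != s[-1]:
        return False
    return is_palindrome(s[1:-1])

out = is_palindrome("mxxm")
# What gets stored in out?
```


is_palindrome("mxxm")
"mxxm": s[0]='m' == s[-1]='m' -> is_palindrome("xx")
"xx": s[0]='x' == s[-1]='x' -> is_palindrome("")
"": len <= 1 -> True
= True


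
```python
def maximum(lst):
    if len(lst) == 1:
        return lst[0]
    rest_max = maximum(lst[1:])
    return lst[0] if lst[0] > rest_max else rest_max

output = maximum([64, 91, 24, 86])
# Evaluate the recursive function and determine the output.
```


maximum([64, 91, 24, 86])
= compare 64 with maximum([91, 24, 86])
= compare 91 with maximum([24, 86])
= compare 24 with maximum([86])
Base: maximum([86]) = 86
compare 24 with 86: max = 86
compare 91 with 86: max = 91
compare 64 with 91: max = 91
= 91


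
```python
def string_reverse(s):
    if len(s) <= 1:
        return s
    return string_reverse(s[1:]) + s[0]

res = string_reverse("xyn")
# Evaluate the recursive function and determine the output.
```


string_reverse("xyn")
= string_reverse("yn") + "x"
= string_reverse("n") + "y" + "x"
= "n" + "y" + "x"
= "nyx"


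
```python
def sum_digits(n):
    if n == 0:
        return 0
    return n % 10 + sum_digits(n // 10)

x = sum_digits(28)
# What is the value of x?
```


sum_digits(28)
= 8 + sum_digits(2)
= 8 + 2 + sum_digits(0)
= 8 + 2 + 0
= 10


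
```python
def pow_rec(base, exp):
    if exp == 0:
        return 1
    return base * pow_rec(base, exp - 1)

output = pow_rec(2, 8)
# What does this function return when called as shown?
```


pow_rec(2, 8)
= 2 * pow_rec(2, 7)
= 2 * 2 * pow_rec(2, 6)
= 2 * 2 * 2 * pow_rec(2, 5)
= 2 * 2 * 2 * 2 * pow_rec(2, 4)
= 2 * 2 * 2 * 2 * 2 * pow_rec(2, 3)
= 2 * 2 * 2 * 2 * 2 * 2 * pow_rec(2, 2)
= 2 * 2 * 2 * 2 * 2 * 2 * 2 * pow_rec(2, 1)
= 2 * 2 * 2 * 2 * 2 * 2 * 2 * 2 * pow_rec(2, 0)
= 2 * 2 * 2 * 2 * 2 * 2 * 2 * 2 * 1
= 256


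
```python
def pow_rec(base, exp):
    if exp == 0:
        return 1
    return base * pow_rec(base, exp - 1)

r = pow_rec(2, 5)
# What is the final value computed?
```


pow_rec(2, 5)
= 2 * pow_rec(2, 4)
= 2 * 2 * pow_rec(2, 3)
= 2 * 2 * 2 * pow_rec(2, 2)
= 2 * 2 * 2 * 2 * pow_rec(2, 1)
= 2 * 2 * 2 * 2 * 2 * pow_rec(2, 0)
= 2 * 2 * 2 * 2 * 2 * 1
= 32


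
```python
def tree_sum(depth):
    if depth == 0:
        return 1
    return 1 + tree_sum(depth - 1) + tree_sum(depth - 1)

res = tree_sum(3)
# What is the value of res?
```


tree_sum(3)
= 1 + tree_sum(2) + tree_sum(2)
= 1 + 2 * tree_sum(2)
tree_sum(k) = 2^(k+1) - 1
tree_sum(0) = 1
tree_sum(1) = 3
tree_sum(2) = 7
tree_sum(3) = 15
tree_sum(3) = 2^4 - 1 = 15


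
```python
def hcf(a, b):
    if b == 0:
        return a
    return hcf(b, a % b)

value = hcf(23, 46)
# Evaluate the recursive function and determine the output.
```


hcf(23, 46)
= hcf(46, 23 % 46) = hcf(46, 23)
= hcf(23, 46 % 23) = hcf(23, 0)
b == 0, return a = 23


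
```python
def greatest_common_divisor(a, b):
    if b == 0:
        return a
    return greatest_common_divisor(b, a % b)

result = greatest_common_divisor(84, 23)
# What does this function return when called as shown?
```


greatest_common_divisor(84, 23)
= greatest_common_divisor(23, 84 % 23) = greatest_common_divisor(23, 15)
= greatest_common_divisor(15, 23 % 15) = greatest_common_divisor(15, 8)
= greatest_common_divisor(8, 15 % 8) = greatest_common_divisor(8, 7)
= greatest_common_divisor(7, 8 % 7) = greatest_common_divisor(7, 1)
= greatest_common_divisor(1, 7 % 1) = greatest_common_divisor(1, 0)
b == 0, return a = 1


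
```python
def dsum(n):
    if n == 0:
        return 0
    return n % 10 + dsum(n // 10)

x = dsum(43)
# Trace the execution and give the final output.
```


dsum(43)
= 3 + dsum(4)
= 3 + 4 + dsum(0)
= 3 + 4 + 0
= 7


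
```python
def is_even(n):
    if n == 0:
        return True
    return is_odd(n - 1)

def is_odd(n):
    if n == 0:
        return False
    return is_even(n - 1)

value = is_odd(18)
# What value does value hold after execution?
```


is_odd(18)
= is_even(17)
= is_odd(16)
= is_even(15)
= is_odd(14)
= is_even(13)
= is_odd(12)
= is_even(11)
= is_odd(10)
= is_even(9)
= is_odd(8)
= is_even(7)
= is_odd(6)
= is_even(5)
= is_odd(4)
= is_even(3)
= is_odd(2)
= is_even(1)
= is_odd(0)
n == 0: return False
= False


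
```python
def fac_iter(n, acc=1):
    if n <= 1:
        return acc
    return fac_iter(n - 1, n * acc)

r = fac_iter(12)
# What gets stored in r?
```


fac_iter(12, 1)
= fac_iter(11, 12 * 1) = fac_iter(11, 12)
= fac_iter(10, 11 * 12) = fac_iter(10, 132)
= fac_iter(9, 10 * 132) = fac_iter(9, 1320)
= fac_iter(8, 9 * 1320) = fac_iter(8, 11880)
= fac_iter(7, 8 * 11880) = fac_iter(7, 95040)
= fac_iter(6, 7 * 95040) = fac_iter(6, 665280)
= fac_iter(5, 6 * 665280) = fac_iter(5, 3991680)
= fac_iter(4, 5 * 3991680) = fac_iter(4, 19958400)
= fac_iter(3, 4 * 19958400) = fac_iter(3, 79833600)
= fac_iter(2, 3 * 79833600) = fac_iter(2, 239500800)
= fac_iter(1, 2 * 239500800) = fac_iter(1, 479001600)
n <= 1, return acc = 479001600


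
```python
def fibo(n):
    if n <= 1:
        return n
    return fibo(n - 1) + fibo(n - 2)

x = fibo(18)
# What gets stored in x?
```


fibo(18)
= fibo(17) + fibo(16)
= (fibo(16) + fibo(15)) + fibo(16)
Computing bottom-up: fibo(0)=0, fibo(1)=1, fibo(2)=1, fibo(3)=2, fibo(4)=3, fibo(5)=5, fibo(6)=8, fibo(7)=13, fibo(8)=21, fibo(9)=34, fibo(10)=55, fibo(11)=89, fibo(12)=144, fibo(13)=233, fibo(14)=377, fibo(15)=610, fibo(16)=987, fibo(17)=1597, fibo(18)=2584
= 2584


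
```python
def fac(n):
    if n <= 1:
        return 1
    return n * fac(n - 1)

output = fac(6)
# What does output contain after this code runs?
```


fac(6)
= 6 * fac(5)
= 6 * 5 * fac(4)
= 6 * 5 * 4 * fac(3)
= 6 * 5 * 4 * 3 * fac(2)
= 6 * 5 * 4 * 3 * 2 * fac(1)
= 6 * 5 * 4 * 3 * 2 * 1
= 720


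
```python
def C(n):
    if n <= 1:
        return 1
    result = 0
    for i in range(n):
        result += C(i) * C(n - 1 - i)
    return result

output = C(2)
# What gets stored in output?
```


C(2)
= sum of C(i) * C(2-1-i) for i in 0..1
  C(0)*C(1) = 1*1 = 1
  C(1)*C(0) = 1*1 = 1
= 1 + 1
= 2


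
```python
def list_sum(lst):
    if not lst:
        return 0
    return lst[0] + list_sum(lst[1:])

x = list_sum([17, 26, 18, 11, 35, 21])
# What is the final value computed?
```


list_sum([17, 26, 18, 11, 35, 21])
= 17 + list_sum([26, 18, 11, 35, 21])
= 17 + 26 + list_sum([18, 11, 35, 21])
= 17 + 26 + 18 + list_sum([11, 35, 21])
= 17 + 26 + 18 + 11 + list_sum([35, 21])
= 17 + 26 + 18 + 11 + 35 + list_sum([21])
= 17 + 26 + 18 + 11 + 35 + 21 + list_sum([])
= 17 + 26 + 18 + 11 + 35 + 21 + 0
= 128


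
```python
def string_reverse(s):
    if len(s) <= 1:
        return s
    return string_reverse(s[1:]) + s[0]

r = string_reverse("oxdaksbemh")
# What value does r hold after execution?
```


string_reverse("oxdaksbemh")
= string_reverse("xdaksbemh") + "o"
= string_reverse("daksbemh") + "x" + "o"
= string_reverse("aksbemh") + "d" + "x" + "o"
= string_reverse("ksbemh") + "a" + "d" + "x" + "o"
= string_reverse("sbemh") + "k" + "a" + "d" + "x" + "o"
= string_reverse("bemh") + "s" + "k" + "a" + "d" + "x" + "o"
= string_reverse("emh") + "b" + "s" + "k" + "a" + "d" + "x" + "o"
= string_reverse("mh") + "e" + "b" + "s" + "k" + "a" + "d" + "x" + "o"
= string_reverse("h") + "m" + "e" + "b" + "s" + "k" + "a" + "d" + "x" + "o"
= "h" + "m" + "e" + "b" + "s" + "k" + "a" + "d" + "x" + "o"
= "hmebskadxo"


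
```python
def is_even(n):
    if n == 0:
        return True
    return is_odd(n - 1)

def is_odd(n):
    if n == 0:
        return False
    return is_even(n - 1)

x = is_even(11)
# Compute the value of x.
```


is_even(11)
= is_odd(10)
= is_even(9)
= is_odd(8)
= is_even(7)
= is_odd(6)
= is_even(5)
= is_odd(4)
= is_even(3)
= is_odd(2)
= is_even(1)
= is_odd(0)
n == 0: return False
= False


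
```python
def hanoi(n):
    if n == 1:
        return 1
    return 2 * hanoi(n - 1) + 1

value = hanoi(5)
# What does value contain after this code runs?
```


hanoi(5)
= 2 * hanoi(4) + 1
= 2 * (2 * hanoi(3) + 1) + 1
= 2 * (2 * (2 * hanoi(2) + 1) + 1) + 1
= 2 * (2 * (2 * (2 * hanoi(1) + 1) + 1) + 1) + 1
Now compute bottom-up:
hanoi(1) = 1
hanoi(2) = 2 * 1 + 1 = 3
hanoi(3) = 2 * 3 + 1 = 7
hanoi(4) = 2 * 7 + 1 = 15
hanoi(5) = 2 * 15 + 1 = 31
= 31


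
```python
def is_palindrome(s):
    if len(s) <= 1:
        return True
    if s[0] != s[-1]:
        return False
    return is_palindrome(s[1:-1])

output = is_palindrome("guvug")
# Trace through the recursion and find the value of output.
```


is_palindrome("guvug")
"guvug": s[0]='g' == s[-1]='g' -> is_palindrome("uvu")
"uvu": s[0]='u' == s[-1]='u' -> is_palindrome("v")
"v": len <= 1 -> True
= True


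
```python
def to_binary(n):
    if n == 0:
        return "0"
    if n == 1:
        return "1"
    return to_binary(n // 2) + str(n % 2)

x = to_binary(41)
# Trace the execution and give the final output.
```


to_binary(41)
= to_binary(20) + "1"
= to_binary(10) + "0" + "1"
= to_binary(5) + "0" + "0" + "1"
= to_binary(2) + "1" + "0" + "0" + "1"
= to_binary(1) + "0" + "1" + "0" + "0" + "1"
= "1" + "0" + "1" + "0" + "0" + "1"
= "101001"


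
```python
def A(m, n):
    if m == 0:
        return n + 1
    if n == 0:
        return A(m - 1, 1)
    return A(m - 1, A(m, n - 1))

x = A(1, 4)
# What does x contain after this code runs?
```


A(1, 4)
= A(0, A(1, 3))
First compute A(1, 3) = 5
= A(0, 5)
= 6


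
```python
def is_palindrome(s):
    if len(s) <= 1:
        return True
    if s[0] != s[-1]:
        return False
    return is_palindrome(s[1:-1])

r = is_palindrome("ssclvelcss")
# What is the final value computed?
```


is_palindrome("ssclvelcss")
"ssclvelcss": s[0]='s' == s[-1]='s' -> is_palindrome("sclvelcs")
"sclvelcs": s[0]='s' == s[-1]='s' -> is_palindrome("clvelc")
"clvelc": s[0]='c' == s[-1]='c' -> is_palindrome("lvel")
"lvel": s[0]='l' == s[-1]='l' -> is_palindrome("ve")
"ve": s[0]='v' != s[-1]='e' -> False
= False


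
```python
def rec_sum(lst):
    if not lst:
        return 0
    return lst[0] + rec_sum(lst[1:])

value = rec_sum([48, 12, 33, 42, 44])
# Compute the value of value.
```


rec_sum([48, 12, 33, 42, 44])
= 48 + rec_sum([12, 33, 42, 44])
= 48 + 12 + rec_sum([33, 42, 44])
= 48 + 12 + 33 + rec_sum([42, 44])
= 48 + 12 + 33 + 42 + rec_sum([44])
= 48 + 12 + 33 + 42 + 44 + rec_sum([])
= 48 + 12 + 33 + 42 + 44 + 0
= 179


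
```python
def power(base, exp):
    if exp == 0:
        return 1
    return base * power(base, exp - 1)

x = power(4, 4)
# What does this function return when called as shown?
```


power(4, 4)
= 4 * power(4, 3)
= 4 * 4 * power(4, 2)
= 4 * 4 * 4 * power(4, 1)
= 4 * 4 * 4 * 4 * power(4, 0)
= 4 * 4 * 4 * 4 * 1
= 256


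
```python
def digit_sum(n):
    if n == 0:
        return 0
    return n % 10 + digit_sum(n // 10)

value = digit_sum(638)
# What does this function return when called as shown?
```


digit_sum(638)
= 8 + digit_sum(63)
= 8 + 3 + digit_sum(6)
= 8 + 3 + 6 + digit_sum(0)
= 8 + 3 + 6 + 0
= 17


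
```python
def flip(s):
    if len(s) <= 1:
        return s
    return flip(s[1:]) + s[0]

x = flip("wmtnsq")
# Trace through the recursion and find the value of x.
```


flip("wmtnsq")
= flip("mtnsq") + "w"
= flip("tnsq") + "m" + "w"
= flip("nsq") + "t" + "m" + "w"
= flip("sq") + "n" + "t" + "m" + "w"
= flip("q") + "s" + "n" + "t" + "m" + "w"
= "q" + "s" + "n" + "t" + "m" + "w"
= "qsntmw"


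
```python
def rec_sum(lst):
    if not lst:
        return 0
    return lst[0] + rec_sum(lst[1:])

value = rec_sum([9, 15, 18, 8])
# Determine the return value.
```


rec_sum([9, 15, 18, 8])
= 9 + rec_sum([15, 18, 8])
= 9 + 15 + rec_sum([18, 8])
= 9 + 15 + 18 + rec_sum([8])
= 9 + 15 + 18 + 8 + rec_sum([])
= 9 + 15 + 18 + 8 + 0
= 50


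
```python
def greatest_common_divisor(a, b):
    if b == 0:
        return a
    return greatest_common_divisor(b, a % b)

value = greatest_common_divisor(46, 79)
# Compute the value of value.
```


greatest_common_divisor(46, 79)
= greatest_common_divisor(79, 46 % 79) = greatest_common_divisor(79, 46)
= greatest_common_divisor(46, 79 % 46) = greatest_common_divisor(46, 33)
= greatest_common_divisor(33, 46 % 33) = greatest_common_divisor(33, 13)
= greatest_common_divisor(13, 33 % 13) = greatest_common_divisor(13, 7)
= greatest_common_divisor(7, 13 % 7) = greatest_common_divisor(7, 6)
= greatest_common_divisor(6, 7 % 6) = greatest_common_divisor(6, 1)
= greatest_common_divisor(1, 6 % 1) = greatest_common_divisor(1, 0)
b == 0, return a = 1


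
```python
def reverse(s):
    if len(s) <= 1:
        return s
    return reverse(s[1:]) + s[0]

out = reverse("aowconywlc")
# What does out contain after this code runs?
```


reverse("aowconywlc")
= reverse("owconywlc") + "a"
= reverse("wconywlc") + "o" + "a"
= reverse("conywlc") + "w" + "o" + "a"
= reverse("onywlc") + "c" + "w" + "o" + "a"
= reverse("nywlc") + "o" + "c" + "w" + "o" + "a"
= reverse("ywlc") + "n" + "o" + "c" + "w" + "o" + "a"
= reverse("wlc") + "y" + "n" + "o" + "c" + "w" + "o" + "a"
= reverse("lc") + "w" + "y" + "n" + "o" + "c" + "w" + "o" + "a"
= reverse("c") + "l" + "w" + "y" + "n" + "o" + "c" + "w" + "o" + "a"
= "c" + "l" + "w" + "y" + "n" + "o" + "c" + "w" + "o" + "a"
= "clwynocwoa"


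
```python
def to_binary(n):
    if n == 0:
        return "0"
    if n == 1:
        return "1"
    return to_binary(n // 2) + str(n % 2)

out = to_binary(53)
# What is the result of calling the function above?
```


to_binary(53)
= to_binary(26) + "1"
= to_binary(13) + "0" + "1"
= to_binary(6) + "1" + "0" + "1"
= to_binary(3) + "0" + "1" + "0" + "1"
= to_binary(1) + "1" + "0" + "1" + "0" + "1"
= "1" + "1" + "0" + "1" + "0" + "1"
= "110101"


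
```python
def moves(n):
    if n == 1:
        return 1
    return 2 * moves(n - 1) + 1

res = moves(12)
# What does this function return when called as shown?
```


moves(12)
= 2 * moves(11) + 1
= 2 * (2 * moves(10) + 1) + 1
= 2 * (2 * (2 * moves(9) + 1) + 1) + 1
= 2 * (2 * (2 * (2 * moves(8) + 1) + 1) + 1) + 1
= 2 * (2 * (2 * (2 * (2 * moves(7) + 1) + 1) + 1) + 1) + 1
= 2 * (2 * (2 * (2 * (2 * (2 * moves(6) + 1) + 1) + 1) + 1) + 1) + 1
= 2 * (2 * (2 * (2 * (2 * (2 * (2 * moves(5) + 1) + 1) + 1) + 1) + 1) + 1) + 1
= 2 * (2 * (2 * (2 * (2 * (2 * (2 * (2 * moves(4) + 1) + 1) + 1) + 1) + 1) + 1) + 1) + 1
= 2 * (2 * (2 * (2 * (2 * (2 * (2 * (2 * (2 * moves(3) + 1) + 1) + 1) + 1) + 1) + 1) + 1) + 1) + 1
= 2 * (2 * (2 * (2 * (2 * (2 * (2 * (2 * (2 * (2 * moves(2) + 1) + 1) + 1) + 1) + 1) + 1) + 1) + 1) + 1) + 1
= 2 * (2 * (2 * (2 * (2 * (2 * (2 * (2 * (2 * (2 * (2 * moves(1) + 1) + 1) + 1) + 1) + 1) + 1) + 1) + 1) + 1) + 1) + 1
Now compute bottom-up:
moves(1) = 1
moves(2) = 2 * 1 + 1 = 3
moves(3) = 2 * 3 + 1 = 7
moves(4) = 2 * 7 + 1 = 15
moves(5) = 2 * 15 + 1 = 31
moves(6) = 2 * 31 + 1 = 63
moves(7) = 2 * 63 + 1 = 127
moves(8) = 2 * 127 + 1 = 255
moves(9) = 2 * 255 + 1 = 511
moves(10) = 2 * 511 + 1 = 1023
moves(11) = 2 * 1023 + 1 = 2047
moves(12) = 2 * 2047 + 1 = 4095
= 4095


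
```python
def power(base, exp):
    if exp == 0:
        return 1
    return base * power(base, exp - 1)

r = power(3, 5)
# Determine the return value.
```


power(3, 5)
= 3 * power(3, 4)
= 3 * 3 * power(3, 3)
= 3 * 3 * 3 * power(3, 2)
= 3 * 3 * 3 * 3 * power(3, 1)
= 3 * 3 * 3 * 3 * 3 * power(3, 0)
= 3 * 3 * 3 * 3 * 3 * 1
= 243


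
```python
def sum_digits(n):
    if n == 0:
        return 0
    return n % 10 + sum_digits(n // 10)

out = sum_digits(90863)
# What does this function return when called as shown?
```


sum_digits(90863)
= 3 + sum_digits(9086)
= 3 + 6 + sum_digits(908)
= 3 + 6 + 8 + sum_digits(90)
= 3 + 6 + 8 + 0 + sum_digits(9)
= 3 + 6 + 8 + 0 + 9 + sum_digits(0)
= 3 + 6 + 8 + 0 + 9 + 0
= 26


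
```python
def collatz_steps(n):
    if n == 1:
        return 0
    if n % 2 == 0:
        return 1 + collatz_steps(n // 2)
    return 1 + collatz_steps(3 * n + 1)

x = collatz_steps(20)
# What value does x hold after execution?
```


collatz_steps(20)
20 is even -> collatz_steps(10)
10 is even -> collatz_steps(5)
5 is odd -> 3*5+1 = 16 -> collatz_steps(16)
16 is even -> collatz_steps(8)
8 is even -> collatz_steps(4)
4 is even -> collatz_steps(2)
2 is even -> collatz_steps(1)
Reached 1 after 7 steps
= 7


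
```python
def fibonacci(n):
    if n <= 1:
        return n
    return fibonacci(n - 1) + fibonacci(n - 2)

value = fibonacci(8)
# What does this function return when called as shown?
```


fibonacci(8)
= fibonacci(7) + fibonacci(6)
= (fibonacci(6) + fibonacci(5)) + fibonacci(6)
Computing bottom-up: fibonacci(0)=0, fibonacci(1)=1, fibonacci(2)=1, fibonacci(3)=2, fibonacci(4)=3, fibonacci(5)=5, fibonacci(6)=8, fibonacci(7)=13, fibonacci(8)=21
= 21


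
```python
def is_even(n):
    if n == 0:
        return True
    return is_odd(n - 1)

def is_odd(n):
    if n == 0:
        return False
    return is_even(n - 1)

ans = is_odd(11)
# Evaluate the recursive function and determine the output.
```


is_odd(11)
= is_even(10)
= is_odd(9)
= is_even(8)
= is_odd(7)
= is_even(6)
= is_odd(5)
= is_even(4)
= is_odd(3)
= is_even(2)
= is_odd(1)
= is_even(0)
n == 0: return True
= True


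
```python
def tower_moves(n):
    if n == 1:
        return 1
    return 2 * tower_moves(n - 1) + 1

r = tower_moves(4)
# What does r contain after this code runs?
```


tower_moves(4)
= 2 * tower_moves(3) + 1
= 2 * (2 * tower_moves(2) + 1) + 1
= 2 * (2 * (2 * tower_moves(1) + 1) + 1) + 1
Now compute bottom-up:
tower_moves(1) = 1
tower_moves(2) = 2 * 1 + 1 = 3
tower_moves(3) = 2 * 3 + 1 = 7
tower_moves(4) = 2 * 7 + 1 = 15
= 15


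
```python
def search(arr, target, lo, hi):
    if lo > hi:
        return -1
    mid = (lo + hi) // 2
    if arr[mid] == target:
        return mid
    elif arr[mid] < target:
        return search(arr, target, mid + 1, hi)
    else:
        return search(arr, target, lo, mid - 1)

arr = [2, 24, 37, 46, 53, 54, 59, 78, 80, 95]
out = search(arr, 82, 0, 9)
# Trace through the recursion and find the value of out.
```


search(arr, 82, 0, 9)
lo=0, hi=9, mid=4, arr[mid]=53
53 < 82, search right half
lo=5, hi=9, mid=7, arr[mid]=78
78 < 82, search right half
lo=8, hi=9, mid=8, arr[mid]=80
80 < 82, search right half
lo=9, hi=9, mid=9, arr[mid]=95
95 > 82, search left half
lo > hi, target not found, return -1
= -1


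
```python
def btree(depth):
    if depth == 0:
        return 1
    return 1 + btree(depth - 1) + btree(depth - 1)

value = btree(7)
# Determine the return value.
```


btree(7)
= 1 + btree(6) + btree(6)
= 1 + 2 * btree(6)
btree(k) = 2^(k+1) - 1
btree(0) = 1
btree(1) = 3
btree(2) = 7
btree(3) = 15
btree(4) = 31
btree(7) = 2^8 - 1 = 255


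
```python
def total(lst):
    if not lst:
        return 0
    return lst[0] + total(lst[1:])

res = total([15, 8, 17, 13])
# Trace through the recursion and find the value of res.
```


total([15, 8, 17, 13])
= 15 + total([8, 17, 13])
= 15 + 8 + total([17, 13])
= 15 + 8 + 17 + total([13])
= 15 + 8 + 17 + 13 + total([])
= 15 + 8 + 17 + 13 + 0
= 53


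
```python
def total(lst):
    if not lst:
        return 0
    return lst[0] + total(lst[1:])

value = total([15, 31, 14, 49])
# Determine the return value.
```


total([15, 31, 14, 49])
= 15 + total([31, 14, 49])
= 15 + 31 + total([14, 49])
= 15 + 31 + 14 + total([49])
= 15 + 31 + 14 + 49 + total([])
= 15 + 31 + 14 + 49 + 0
= 109


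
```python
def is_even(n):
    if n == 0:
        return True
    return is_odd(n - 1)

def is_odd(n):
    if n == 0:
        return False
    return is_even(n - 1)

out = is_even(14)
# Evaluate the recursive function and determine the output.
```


is_even(14)
= is_odd(13)
= is_even(12)
= is_odd(11)
= is_even(10)
= is_odd(9)
= is_even(8)
= is_odd(7)
= is_even(6)
= is_odd(5)
= is_even(4)
= is_odd(3)
= is_even(2)
= is_odd(1)
= is_even(0)
n == 0: return True
= True


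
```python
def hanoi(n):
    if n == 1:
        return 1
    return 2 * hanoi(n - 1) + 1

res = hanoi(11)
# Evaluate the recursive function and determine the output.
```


hanoi(11)
= 2 * hanoi(10) + 1
= 2 * (2 * hanoi(9) + 1) + 1
= 2 * (2 * (2 * hanoi(8) + 1) + 1) + 1
= 2 * (2 * (2 * (2 * hanoi(7) + 1) + 1) + 1) + 1
= 2 * (2 * (2 * (2 * (2 * hanoi(6) + 1) + 1) + 1) + 1) + 1
= 2 * (2 * (2 * (2 * (2 * (2 * hanoi(5) + 1) + 1) + 1) + 1) + 1) + 1
= 2 * (2 * (2 * (2 * (2 * (2 * (2 * hanoi(4) + 1) + 1) + 1) + 1) + 1) + 1) + 1
= 2 * (2 * (2 * (2 * (2 * (2 * (2 * (2 * hanoi(3) + 1) + 1) + 1) + 1) + 1) + 1) + 1) + 1
= 2 * (2 * (2 * (2 * (2 * (2 * (2 * (2 * (2 * hanoi(2) + 1) + 1) + 1) + 1) + 1) + 1) + 1) + 1) + 1
= 2 * (2 * (2 * (2 * (2 * (2 * (2 * (2 * (2 * (2 * hanoi(1) + 1) + 1) + 1) + 1) + 1) + 1) + 1) + 1) + 1) + 1
Now compute bottom-up:
hanoi(1) = 1
hanoi(2) = 2 * 1 + 1 = 3
hanoi(3) = 2 * 3 + 1 = 7
hanoi(4) = 2 * 7 + 1 = 15
hanoi(5) = 2 * 15 + 1 = 31
hanoi(6) = 2 * 31 + 1 = 63
hanoi(7) = 2 * 63 + 1 = 127
hanoi(8) = 2 * 127 + 1 = 255
hanoi(9) = 2 * 255 + 1 = 511
hanoi(10) = 2 * 511 + 1 = 1023
hanoi(11) = 2 * 1023 + 1 = 2047
= 2047


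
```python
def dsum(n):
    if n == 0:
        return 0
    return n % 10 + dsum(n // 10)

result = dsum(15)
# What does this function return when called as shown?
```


dsum(15)
= 5 + dsum(1)
= 5 + 1 + dsum(0)
= 5 + 1 + 0
= 6


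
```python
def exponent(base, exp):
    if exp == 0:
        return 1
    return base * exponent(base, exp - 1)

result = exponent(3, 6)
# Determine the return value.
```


exponent(3, 6)
= 3 * exponent(3, 5)
= 3 * 3 * exponent(3, 4)
= 3 * 3 * 3 * exponent(3, 3)
= 3 * 3 * 3 * 3 * exponent(3, 2)
= 3 * 3 * 3 * 3 * 3 * exponent(3, 1)
= 3 * 3 * 3 * 3 * 3 * 3 * exponent(3, 0)
= 3 * 3 * 3 * 3 * 3 * 3 * 1
= 729


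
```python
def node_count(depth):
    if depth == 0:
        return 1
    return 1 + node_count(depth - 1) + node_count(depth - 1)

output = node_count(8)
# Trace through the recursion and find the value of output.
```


node_count(8)
= 1 + node_count(7) + node_count(7)
= 1 + 2 * node_count(7)
node_count(k) = 2^(k+1) - 1
node_count(0) = 1
node_count(1) = 3
node_count(2) = 7
node_count(3) = 15
node_count(4) = 31
node_count(8) = 2^9 - 1 = 511


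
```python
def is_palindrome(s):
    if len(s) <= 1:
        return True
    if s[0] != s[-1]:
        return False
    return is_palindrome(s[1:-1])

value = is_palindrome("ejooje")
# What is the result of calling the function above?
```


is_palindrome("ejooje")
"ejooje": s[0]='e' == s[-1]='e' -> is_palindrome("jooj")
"jooj": s[0]='j' == s[-1]='j' -> is_palindrome("oo")
"oo": s[0]='o' == s[-1]='o' -> is_palindrome("")
"": len <= 1 -> True
= True


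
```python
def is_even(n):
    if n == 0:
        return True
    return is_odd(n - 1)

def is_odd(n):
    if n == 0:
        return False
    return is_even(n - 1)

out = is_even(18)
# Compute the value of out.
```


is_even(18)
= is_odd(17)
= is_even(16)
= is_odd(15)
= is_even(14)
= is_odd(13)
= is_even(12)
= is_odd(11)
= is_even(10)
= is_odd(9)
= is_even(8)
= is_odd(7)
= is_even(6)
= is_odd(5)
= is_even(4)
= is_odd(3)
= is_even(2)
= is_odd(1)
= is_even(0)
n == 0: return True
= True


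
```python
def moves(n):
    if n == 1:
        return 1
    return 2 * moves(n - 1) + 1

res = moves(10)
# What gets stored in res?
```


moves(10)
= 2 * moves(9) + 1
= 2 * (2 * moves(8) + 1) + 1
= 2 * (2 * (2 * moves(7) + 1) + 1) + 1
= 2 * (2 * (2 * (2 * moves(6) + 1) + 1) + 1) + 1
= 2 * (2 * (2 * (2 * (2 * moves(5) + 1) + 1) + 1) + 1) + 1
= 2 * (2 * (2 * (2 * (2 * (2 * moves(4) + 1) + 1) + 1) + 1) + 1) + 1
= 2 * (2 * (2 * (2 * (2 * (2 * (2 * moves(3) + 1) + 1) + 1) + 1) + 1) + 1) + 1
= 2 * (2 * (2 * (2 * (2 * (2 * (2 * (2 * moves(2) + 1) + 1) + 1) + 1) + 1) + 1) + 1) + 1
= 2 * (2 * (2 * (2 * (2 * (2 * (2 * (2 * (2 * moves(1) + 1) + 1) + 1) + 1) + 1) + 1) + 1) + 1) + 1
Now compute bottom-up:
moves(1) = 1
moves(2) = 2 * 1 + 1 = 3
moves(3) = 2 * 3 + 1 = 7
moves(4) = 2 * 7 + 1 = 15
moves(5) = 2 * 15 + 1 = 31
moves(6) = 2 * 31 + 1 = 63
moves(7) = 2 * 63 + 1 = 127
moves(8) = 2 * 127 + 1 = 255
moves(9) = 2 * 255 + 1 = 511
moves(10) = 2 * 511 + 1 = 1023
= 1023


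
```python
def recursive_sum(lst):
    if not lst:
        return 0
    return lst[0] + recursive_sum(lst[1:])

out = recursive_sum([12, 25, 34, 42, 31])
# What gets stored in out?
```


recursive_sum([12, 25, 34, 42, 31])
= 12 + recursive_sum([25, 34, 42, 31])
= 12 + 25 + recursive_sum([34, 42, 31])
= 12 + 25 + 34 + recursive_sum([42, 31])
= 12 + 25 + 34 + 42 + recursive_sum([31])
= 12 + 25 + 34 + 42 + 31 + recursive_sum([])
= 12 + 25 + 34 + 42 + 31 + 0
= 144


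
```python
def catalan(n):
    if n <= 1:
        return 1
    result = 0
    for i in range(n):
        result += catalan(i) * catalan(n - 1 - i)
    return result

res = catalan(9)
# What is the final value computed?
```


catalan(9)
= sum of catalan(i) * catalan(9-1-i) for i in 0..8
First compute sub-values bottom-up:
  catalan(0) = 1, catalan(1) = 1
  catalan(2) = 1*1 + 1*1 = 2
  catalan(3) = 1*2 + 1*1 + 2*1 = 5
  catalan(4) = 1*5 + 1*2 + 2*1 + 5*1 = 14
  catalan(5) = 1*14 + 1*5 + 2*2 + 5*1 + 14*1 = 42
  catalan(6) = 1*42 + 1*14 + 2*5 + 5*2 + 14*1 + 42*1 = 132
  catalan(7) = 1*132 + 1*42 + 2*14 + 5*5 + 14*2 + 42*1 + 132*1 = 429
  catalan(8) = 1*429 + 1*132 + 2*42 + 5*14 + 14*5 + 42*2 + 132*1 + 429*1 = 1430
Now catalan(9):
  catalan(0)*catalan(8) = 1*1430 = 1430
  catalan(1)*catalan(7) = 1*429 = 429
  catalan(2)*catalan(6) = 2*132 = 264
  catalan(3)*catalan(5) = 5*42 = 210
  catalan(4)*catalan(4) = 14*14 = 196
  catalan(5)*catalan(3) = 42*5 = 210
  catalan(6)*catalan(2) = 132*2 = 264
  catalan(7)*catalan(1) = 429*1 = 429
  catalan(8)*catalan(0) = 1430*1 = 1430
= 1430 + 429 + 264 + 210 + 196 + 210 + 264 + 429 + 1430
= 4862


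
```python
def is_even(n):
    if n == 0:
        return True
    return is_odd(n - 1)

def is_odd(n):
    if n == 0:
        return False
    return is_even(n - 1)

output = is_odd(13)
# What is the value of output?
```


is_odd(13)
= is_even(12)
= is_odd(11)
= is_even(10)
= is_odd(9)
= is_even(8)
= is_odd(7)
= is_even(6)
= is_odd(5)
= is_even(4)
= is_odd(3)
= is_even(2)
= is_odd(1)
= is_even(0)
n == 0: return True
= True


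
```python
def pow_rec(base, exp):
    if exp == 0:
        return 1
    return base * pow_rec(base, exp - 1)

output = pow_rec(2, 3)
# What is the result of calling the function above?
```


pow_rec(2, 3)
= 2 * pow_rec(2, 2)
= 2 * 2 * pow_rec(2, 1)
= 2 * 2 * 2 * pow_rec(2, 0)
= 2 * 2 * 2 * 1
= 8


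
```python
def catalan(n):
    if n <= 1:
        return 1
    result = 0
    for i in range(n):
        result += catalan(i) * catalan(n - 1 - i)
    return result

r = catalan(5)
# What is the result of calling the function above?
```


catalan(5)
= sum of catalan(i) * catalan(5-1-i) for i in 0..4
First compute sub-values bottom-up:
  catalan(0) = 1, catalan(1) = 1
  catalan(2) = 1*1 + 1*1 = 2
  catalan(3) = 1*2 + 1*1 + 2*1 = 5
  catalan(4) = 1*5 + 1*2 + 2*1 + 5*1 = 14
Now catalan(5):
  catalan(0)*catalan(4) = 1*14 = 14
  catalan(1)*catalan(3) = 1*5 = 5
  catalan(2)*catalan(2) = 2*2 = 4
  catalan(3)*catalan(1) = 5*1 = 5
  catalan(4)*catalan(0) = 14*1 = 14
= 14 + 5 + 4 + 5 + 14
= 42


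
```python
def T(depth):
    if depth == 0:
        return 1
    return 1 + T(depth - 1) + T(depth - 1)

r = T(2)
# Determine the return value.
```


T(2)
= 1 + T(1) + T(1)
= 1 + 2 * T(1)
T(k) = 2^(k+1) - 1
T(0) = 1
T(1) = 3
T(2) = 7
T(2) = 2^3 - 1 = 7


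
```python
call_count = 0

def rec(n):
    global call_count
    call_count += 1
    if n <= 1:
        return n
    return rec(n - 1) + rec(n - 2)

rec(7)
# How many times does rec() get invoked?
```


rec(7) calls rec(6) and rec(5); each non-base call branches into two more.
Let C(k) = total number of calls made by rec(k), including the call to rec(k) itself.
Base cases: C(0) = 1, C(1) = 1
Recurrence: C(k) = 1 + C(k-1) + C(k-2)
  C(2) = 1 + C(1) + C(0) = 1 + 1 + 1 = 3
  C(3) = 1 + C(2) + C(1) = 1 + 3 + 1 = 5
  C(4) = 1 + C(3) + C(2) = 1 + 5 + 3 = 9
  C(5) = 1 + C(4) + C(3) = 1 + 9 + 5 = 15
  C(6) = 1 + C(5) + C(4) = 1 + 15 + 9 = 25
  C(7) = 1 + C(6) + C(5) = 1 + 25 + 15 = 41
Total calls = C(7) = 41


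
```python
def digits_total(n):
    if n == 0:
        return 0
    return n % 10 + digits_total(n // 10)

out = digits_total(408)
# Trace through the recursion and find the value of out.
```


digits_total(408)
= 8 + digits_total(40)
= 8 + 0 + digits_total(4)
= 8 + 0 + 4 + digits_total(0)
= 8 + 0 + 4 + 0
= 12


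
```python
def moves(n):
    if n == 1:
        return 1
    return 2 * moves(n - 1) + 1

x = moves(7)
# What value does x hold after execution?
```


moves(7)
= 2 * moves(6) + 1
= 2 * (2 * moves(5) + 1) + 1
= 2 * (2 * (2 * moves(4) + 1) + 1) + 1
= 2 * (2 * (2 * (2 * moves(3) + 1) + 1) + 1) + 1
= 2 * (2 * (2 * (2 * (2 * moves(2) + 1) + 1) + 1) + 1) + 1
= 2 * (2 * (2 * (2 * (2 * (2 * moves(1) + 1) + 1) + 1) + 1) + 1) + 1
Now compute bottom-up:
moves(1) = 1
moves(2) = 2 * 1 + 1 = 3
moves(3) = 2 * 3 + 1 = 7
moves(4) = 2 * 7 + 1 = 15
moves(5) = 2 * 15 + 1 = 31
moves(6) = 2 * 31 + 1 = 63
moves(7) = 2 * 63 + 1 = 127
= 127


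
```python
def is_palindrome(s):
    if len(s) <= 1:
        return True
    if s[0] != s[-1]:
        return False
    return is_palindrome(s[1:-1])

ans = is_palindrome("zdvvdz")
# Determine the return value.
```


is_palindrome("zdvvdz")
"zdvvdz": s[0]='z' == s[-1]='z' -> is_palindrome("dvvd")
"dvvd": s[0]='d' == s[-1]='d' -> is_palindrome("vv")
"vv": s[0]='v' == s[-1]='v' -> is_palindrome("")
"": len <= 1 -> True
= True


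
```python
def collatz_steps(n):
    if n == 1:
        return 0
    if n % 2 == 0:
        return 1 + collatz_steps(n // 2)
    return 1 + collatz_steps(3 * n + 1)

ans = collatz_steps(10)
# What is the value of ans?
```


collatz_steps(10)
10 is even -> collatz_steps(5)
5 is odd -> 3*5+1 = 16 -> collatz_steps(16)
16 is even -> collatz_steps(8)
8 is even -> collatz_steps(4)
4 is even -> collatz_steps(2)
2 is even -> collatz_steps(1)
Reached 1 after 6 steps
= 6


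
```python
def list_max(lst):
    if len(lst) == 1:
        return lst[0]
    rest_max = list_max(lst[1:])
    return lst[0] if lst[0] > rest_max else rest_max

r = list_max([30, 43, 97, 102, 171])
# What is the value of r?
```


list_max([30, 43, 97, 102, 171])
= compare 30 with list_max([43, 97, 102, 171])
= compare 43 with list_max([97, 102, 171])
= compare 97 with list_max([102, 171])
= compare 102 with list_max([171])
Base: list_max([171]) = 171
compare 102 with 171: max = 171
compare 97 with 171: max = 171
compare 43 with 171: max = 171
compare 30 with 171: max = 171
= 171


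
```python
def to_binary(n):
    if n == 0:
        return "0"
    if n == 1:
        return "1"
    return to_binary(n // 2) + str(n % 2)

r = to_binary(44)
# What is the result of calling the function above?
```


to_binary(44)
= to_binary(22) + "0"
= to_binary(11) + "0" + "0"
= to_binary(5) + "1" + "0" + "0"
= to_binary(2) + "1" + "1" + "0" + "0"
= to_binary(1) + "0" + "1" + "1" + "0" + "0"
= "1" + "0" + "1" + "1" + "0" + "0"
= "101100"


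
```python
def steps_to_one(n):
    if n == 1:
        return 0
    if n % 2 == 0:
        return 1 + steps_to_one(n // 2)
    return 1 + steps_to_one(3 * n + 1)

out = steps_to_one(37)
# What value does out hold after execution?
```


steps_to_one(37)
37 is odd -> 3*37+1 = 112 -> steps_to_one(112)
112 is even -> steps_to_one(56)
56 is even -> steps_to_one(28)
28 is even -> steps_to_one(14)
14 is even -> steps_to_one(7)
7 is odd -> 3*7+1 = 22 -> steps_to_one(22)
22 is even -> steps_to_one(11)
11 is odd -> 3*11+1 = 34 -> steps_to_one(34)
34 is even -> steps_to_one(17)
17 is odd -> 3*17+1 = 52 -> steps_to_one(52)
52 is even -> steps_to_one(26)
26 is even -> steps_to_one(13)
13 is odd -> 3*13+1 = 40 -> steps_to_one(40)
40 is even -> steps_to_one(20)
20 is even -> steps_to_one(10)
10 is even -> steps_to_one(5)
5 is odd -> 3*5+1 = 16 -> steps_to_one(16)
16 is even -> steps_to_one(8)
8 is even -> steps_to_one(4)
4 is even -> steps_to_one(2)
2 is even -> steps_to_one(1)
Reached 1 after 21 steps
= 21


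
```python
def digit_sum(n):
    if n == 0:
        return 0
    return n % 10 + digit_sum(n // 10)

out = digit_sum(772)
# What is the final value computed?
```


digit_sum(772)
= 2 + digit_sum(77)
= 2 + 7 + digit_sum(7)
= 2 + 7 + 7 + digit_sum(0)
= 2 + 7 + 7 + 0
= 16


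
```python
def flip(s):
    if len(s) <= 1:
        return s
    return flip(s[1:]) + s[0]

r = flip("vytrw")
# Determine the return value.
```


flip("vytrw")
= flip("ytrw") + "v"
= flip("trw") + "y" + "v"
= flip("rw") + "t" + "y" + "v"
= flip("w") + "r" + "t" + "y" + "v"
= "w" + "r" + "t" + "y" + "v"
= "wrtyv"


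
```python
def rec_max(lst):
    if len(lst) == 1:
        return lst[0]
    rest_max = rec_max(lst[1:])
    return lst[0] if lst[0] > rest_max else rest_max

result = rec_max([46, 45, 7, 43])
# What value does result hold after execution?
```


rec_max([46, 45, 7, 43])
= compare 46 with rec_max([45, 7, 43])
= compare 45 with rec_max([7, 43])
= compare 7 with rec_max([43])
Base: rec_max([43]) = 43
compare 7 with 43: max = 43
compare 45 with 43: max = 45
compare 46 with 45: max = 46
= 46


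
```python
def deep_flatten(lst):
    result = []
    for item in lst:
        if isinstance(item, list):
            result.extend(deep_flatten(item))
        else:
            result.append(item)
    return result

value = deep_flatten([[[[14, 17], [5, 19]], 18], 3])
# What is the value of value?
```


deep_flatten([[[[14, 17], [5, 19]], 18], 3])
Processing each element:
  [[[14, 17], [5, 19]], 18] is a list -> deep_flatten recursively -> [14, 17, 5, 19, 18]
  3 is not a list -> append 3
= [14, 17, 5, 19, 18, 3]


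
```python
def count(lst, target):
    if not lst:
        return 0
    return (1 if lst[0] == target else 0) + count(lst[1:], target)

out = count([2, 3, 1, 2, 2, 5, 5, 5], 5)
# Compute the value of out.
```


count([2, 3, 1, 2, 2, 5, 5, 5], 5)
lst[0]=2 != 5: 0 + count([3, 1, 2, 2, 5, 5, 5], 5)
lst[0]=3 != 5: 0 + count([1, 2, 2, 5, 5, 5], 5)
lst[0]=1 != 5: 0 + count([2, 2, 5, 5, 5], 5)
lst[0]=2 != 5: 0 + count([2, 5, 5, 5], 5)
lst[0]=2 != 5: 0 + count([5, 5, 5], 5)
lst[0]=5 == 5: 1 + count([5, 5], 5)
lst[0]=5 == 5: 1 + count([5], 5)
lst[0]=5 == 5: 1 + count([], 5)
= 3


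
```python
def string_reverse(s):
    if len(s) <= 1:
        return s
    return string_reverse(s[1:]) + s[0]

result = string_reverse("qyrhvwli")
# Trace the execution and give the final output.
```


string_reverse("qyrhvwli")
= string_reverse("yrhvwli") + "q"
= string_reverse("rhvwli") + "y" + "q"
= string_reverse("hvwli") + "r" + "y" + "q"
= string_reverse("vwli") + "h" + "r" + "y" + "q"
= string_reverse("wli") + "v" + "h" + "r" + "y" + "q"
= string_reverse("li") + "w" + "v" + "h" + "r" + "y" + "q"
= string_reverse("i") + "l" + "w" + "v" + "h" + "r" + "y" + "q"
= "i" + "l" + "w" + "v" + "h" + "r" + "y" + "q"
= "ilwvhryq"


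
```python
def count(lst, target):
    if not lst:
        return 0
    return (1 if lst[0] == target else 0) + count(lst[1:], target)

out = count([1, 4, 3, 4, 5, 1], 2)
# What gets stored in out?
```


count([1, 4, 3, 4, 5, 1], 2)
lst[0]=1 != 2: 0 + count([4, 3, 4, 5, 1], 2)
lst[0]=4 != 2: 0 + count([3, 4, 5, 1], 2)
lst[0]=3 != 2: 0 + count([4, 5, 1], 2)
lst[0]=4 != 2: 0 + count([5, 1], 2)
lst[0]=5 != 2: 0 + count([1], 2)
lst[0]=1 != 2: 0 + count([], 2)
= 0


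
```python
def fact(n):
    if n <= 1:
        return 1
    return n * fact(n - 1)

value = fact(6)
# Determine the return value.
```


fact(6)
= 6 * fact(5)
= 6 * 5 * fact(4)
= 6 * 5 * 4 * fact(3)
= 6 * 5 * 4 * 3 * fact(2)
= 6 * 5 * 4 * 3 * 2 * fact(1)
= 6 * 5 * 4 * 3 * 2 * 1
= 720


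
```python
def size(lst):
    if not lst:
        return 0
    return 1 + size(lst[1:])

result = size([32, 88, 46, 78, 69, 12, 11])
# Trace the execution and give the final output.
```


size([32, 88, 46, 78, 69, 12, 11])
= 1 + size([88, 46, 78, 69, 12, 11])
= 1 + 1 + size([46, 78, 69, 12, 11])
= 1 + 1 + 1 + size([78, 69, 12, 11])
= 1 + 1 + 1 + 1 + size([69, 12, 11])
= 1 + 1 + 1 + 1 + 1 + size([12, 11])
= 1 + 1 + 1 + 1 + 1 + 1 + size([11])
= 1 + 1 + 1 + 1 + 1 + 1 + 1 + size([])
= 1 + 1 + 1 + 1 + 1 + 1 + 1 + 0
= 7


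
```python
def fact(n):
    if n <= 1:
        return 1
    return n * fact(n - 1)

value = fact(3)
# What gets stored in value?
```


fact(3)
= 3 * fact(2)
= 3 * 2 * fact(1)
= 3 * 2 * 1
= 6


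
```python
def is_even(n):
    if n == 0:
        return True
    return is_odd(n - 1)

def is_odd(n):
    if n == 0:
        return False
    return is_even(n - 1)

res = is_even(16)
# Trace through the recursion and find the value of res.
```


is_even(16)
= is_odd(15)
= is_even(14)
= is_odd(13)
= is_even(12)
= is_odd(11)
= is_even(10)
= is_odd(9)
= is_even(8)
= is_odd(7)
= is_even(6)
= is_odd(5)
= is_even(4)
= is_odd(3)
= is_even(2)
= is_odd(1)
= is_even(0)
n == 0: return True
= True


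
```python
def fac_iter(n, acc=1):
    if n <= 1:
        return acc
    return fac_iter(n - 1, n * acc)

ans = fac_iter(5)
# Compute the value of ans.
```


fac_iter(5, 1)
= fac_iter(4, 5 * 1) = fac_iter(4, 5)
= fac_iter(3, 4 * 5) = fac_iter(3, 20)
= fac_iter(2, 3 * 20) = fac_iter(2, 60)
= fac_iter(1, 2 * 60) = fac_iter(1, 120)
n <= 1, return acc = 120


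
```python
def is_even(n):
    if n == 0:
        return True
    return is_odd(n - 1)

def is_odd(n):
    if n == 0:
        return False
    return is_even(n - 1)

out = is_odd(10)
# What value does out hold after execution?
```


is_odd(10)
= is_even(9)
= is_odd(8)
= is_even(7)
= is_odd(6)
= is_even(5)
= is_odd(4)
= is_even(3)
= is_odd(2)
= is_even(1)
= is_odd(0)
n == 0: return False
= False


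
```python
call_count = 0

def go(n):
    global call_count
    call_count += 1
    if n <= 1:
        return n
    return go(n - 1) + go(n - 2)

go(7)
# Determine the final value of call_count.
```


go(7) calls go(6) and go(5); each non-base call branches into two more.
Let C(k) = total number of calls made by go(k), including the call to go(k) itself.
Base cases: C(0) = 1, C(1) = 1
Recurrence: C(k) = 1 + C(k-1) + C(k-2)
  C(2) = 1 + C(1) + C(0) = 1 + 1 + 1 = 3
  C(3) = 1 + C(2) + C(1) = 1 + 3 + 1 = 5
  C(4) = 1 + C(3) + C(2) = 1 + 5 + 3 = 9
  C(5) = 1 + C(4) + C(3) = 1 + 9 + 5 = 15
  C(6) = 1 + C(5) + C(4) = 1 + 15 + 9 = 25
  C(7) = 1 + C(6) + C(5) = 1 + 25 + 15 = 41
Total calls = C(7) = 41


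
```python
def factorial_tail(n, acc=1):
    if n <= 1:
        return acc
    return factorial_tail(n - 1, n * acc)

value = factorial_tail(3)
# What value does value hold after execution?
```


factorial_tail(3, 1)
= factorial_tail(2, 3 * 1) = factorial_tail(2, 3)
= factorial_tail(1, 2 * 3) = factorial_tail(1, 6)
n <= 1, return acc = 6


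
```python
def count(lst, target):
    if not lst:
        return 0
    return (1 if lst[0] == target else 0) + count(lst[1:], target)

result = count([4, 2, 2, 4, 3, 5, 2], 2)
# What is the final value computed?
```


count([4, 2, 2, 4, 3, 5, 2], 2)
lst[0]=4 != 2: 0 + count([2, 2, 4, 3, 5, 2], 2)
lst[0]=2 == 2: 1 + count([2, 4, 3, 5, 2], 2)
lst[0]=2 == 2: 1 + count([4, 3, 5, 2], 2)
lst[0]=4 != 2: 0 + count([3, 5, 2], 2)
lst[0]=3 != 2: 0 + count([5, 2], 2)
lst[0]=5 != 2: 0 + count([2], 2)
lst[0]=2 == 2: 1 + count([], 2)
= 3
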